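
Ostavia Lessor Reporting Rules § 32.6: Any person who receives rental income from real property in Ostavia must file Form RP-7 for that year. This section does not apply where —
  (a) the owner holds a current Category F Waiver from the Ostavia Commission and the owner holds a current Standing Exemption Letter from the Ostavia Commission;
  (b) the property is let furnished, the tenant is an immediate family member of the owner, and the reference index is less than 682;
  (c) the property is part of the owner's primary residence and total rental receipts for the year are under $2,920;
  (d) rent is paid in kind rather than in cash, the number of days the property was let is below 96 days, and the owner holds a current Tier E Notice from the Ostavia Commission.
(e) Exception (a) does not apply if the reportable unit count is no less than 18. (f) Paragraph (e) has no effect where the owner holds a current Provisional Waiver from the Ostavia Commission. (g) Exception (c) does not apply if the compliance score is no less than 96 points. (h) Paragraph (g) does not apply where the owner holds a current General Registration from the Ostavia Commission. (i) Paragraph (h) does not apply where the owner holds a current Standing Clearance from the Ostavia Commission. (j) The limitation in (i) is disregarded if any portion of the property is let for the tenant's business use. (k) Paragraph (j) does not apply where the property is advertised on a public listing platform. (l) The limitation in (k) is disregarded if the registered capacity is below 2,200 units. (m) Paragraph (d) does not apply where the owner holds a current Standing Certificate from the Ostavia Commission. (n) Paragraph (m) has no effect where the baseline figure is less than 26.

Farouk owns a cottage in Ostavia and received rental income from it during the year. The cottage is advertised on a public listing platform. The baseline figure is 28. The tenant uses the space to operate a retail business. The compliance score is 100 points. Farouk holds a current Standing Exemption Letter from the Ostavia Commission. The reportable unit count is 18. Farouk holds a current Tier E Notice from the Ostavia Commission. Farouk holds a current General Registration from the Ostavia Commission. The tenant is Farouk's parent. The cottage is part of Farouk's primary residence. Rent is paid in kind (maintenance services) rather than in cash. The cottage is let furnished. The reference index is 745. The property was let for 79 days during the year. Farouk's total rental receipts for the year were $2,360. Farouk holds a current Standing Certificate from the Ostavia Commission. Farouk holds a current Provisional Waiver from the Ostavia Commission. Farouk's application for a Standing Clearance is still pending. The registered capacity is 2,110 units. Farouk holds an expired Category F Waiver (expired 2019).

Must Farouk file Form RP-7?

Exception (a) does not apply: the Category F Waiver is not current.
Exception (b) fails — the reference index is 745, not less than 682.
Exception (c): the cottage is part of the primary residence; total rental receipts for the year are $2,360, under the $2,920 limit — every condition holds. Under paragraphs (g)–(l): (g) would limit (c) — the compliance score is 100 points, meeting the 96 points threshold — but (h) sets (g) aside: (h) applies — a current General Registration is held. (i) is inapplicable (there is no Standing Clearance in force), so (h) stands. So (c) applies.
Exception (d): rent is paid in kind; the number of days the property was let is 79 days, below the 96 days limit; a current Tier E Notice is held — every condition holds. But: (m) is engaged — a current Standing Certificate is held. (n) is inapplicable (the baseline figure is 28, not less than 26), so (m) stands. (d) is therefore removed.

No — exception (c) applies; Farouk is not required to file Form RP-7.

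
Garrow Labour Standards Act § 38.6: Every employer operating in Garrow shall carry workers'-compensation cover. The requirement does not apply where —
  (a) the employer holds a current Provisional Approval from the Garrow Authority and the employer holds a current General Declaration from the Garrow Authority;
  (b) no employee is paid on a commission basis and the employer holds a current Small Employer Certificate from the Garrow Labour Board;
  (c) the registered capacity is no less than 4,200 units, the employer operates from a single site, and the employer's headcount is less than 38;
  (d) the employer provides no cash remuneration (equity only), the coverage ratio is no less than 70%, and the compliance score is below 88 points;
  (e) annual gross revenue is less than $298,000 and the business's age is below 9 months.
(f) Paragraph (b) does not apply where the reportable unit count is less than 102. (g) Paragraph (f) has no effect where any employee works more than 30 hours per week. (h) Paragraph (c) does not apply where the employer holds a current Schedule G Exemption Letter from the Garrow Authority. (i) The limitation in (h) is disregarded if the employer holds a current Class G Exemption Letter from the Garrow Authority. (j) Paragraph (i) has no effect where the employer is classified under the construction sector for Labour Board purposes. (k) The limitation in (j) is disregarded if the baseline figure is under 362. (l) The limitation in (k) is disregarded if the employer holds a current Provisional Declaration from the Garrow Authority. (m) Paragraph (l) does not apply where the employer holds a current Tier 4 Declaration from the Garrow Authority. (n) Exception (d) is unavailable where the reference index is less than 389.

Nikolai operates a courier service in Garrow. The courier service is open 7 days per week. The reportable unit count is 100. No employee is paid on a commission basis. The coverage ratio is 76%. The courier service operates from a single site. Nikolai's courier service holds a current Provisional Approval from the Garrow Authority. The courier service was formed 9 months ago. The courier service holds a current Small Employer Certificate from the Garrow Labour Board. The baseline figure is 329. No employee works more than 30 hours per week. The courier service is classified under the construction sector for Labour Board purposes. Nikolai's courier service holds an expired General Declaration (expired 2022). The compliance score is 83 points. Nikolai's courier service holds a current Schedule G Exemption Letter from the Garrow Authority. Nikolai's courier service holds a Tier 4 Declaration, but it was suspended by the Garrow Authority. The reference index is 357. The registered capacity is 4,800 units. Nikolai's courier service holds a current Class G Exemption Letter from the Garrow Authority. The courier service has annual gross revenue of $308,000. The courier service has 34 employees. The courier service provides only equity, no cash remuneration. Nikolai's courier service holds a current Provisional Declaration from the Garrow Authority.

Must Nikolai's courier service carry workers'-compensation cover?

Exception (a) requires that the employer holds a current General Declaration from the Garrow Authority; but no current General Declaration is held, so (a) is unavailable.
Exception (b): no employee is paid on commission; a current Small Employer Certificate is held — every condition holds. Turning to paragraphs (f)–(g): (f) is engaged — the reportable unit count is 100, less than the 102 limit. (g) is not engaged (no employee exceeds 30 hours/week), so (f) stands. (b) is therefore removed.
All of (c)'s requirements are met (the registered capacity is 4,800 units, meeting the 4,200 units threshold; the employer operates from a single site; the employer's headcount is 34, less than the 38 limit). But applying paragraphs (h)–(m): (h) operates against (c): a current Schedule G Exemption Letter is held. (i) applies (a current Class G Exemption Letter is held), but is set aside by (j): (j) operates against (i): the courier service is classified under the construction sector. (k) operates (the baseline figure is 329, under the 362 limit), but yields to (l): (l) applies — a current Provisional Declaration is held. (m), which would lift (l), is not triggered — no current Tier 4 Declaration is held. So (c) is unavailable.
Exception (d) is satisfied on its face — remuneration is equity-only; the coverage ratio is 76%, meeting the 70% threshold; the compliance score is 83 points, below the 88 points limit. But applying paragraph (n): (n) operates against (d): the reference index is 357, less than the 389 limit. So (d) is unavailable.
Exception (e) does not apply: annual gross revenue is $308,000, not less than $298,000.
None of the exceptions is available; § 38.6 applies in full.

Yes — Nikolai's courier service must carry workers'-compensation cover.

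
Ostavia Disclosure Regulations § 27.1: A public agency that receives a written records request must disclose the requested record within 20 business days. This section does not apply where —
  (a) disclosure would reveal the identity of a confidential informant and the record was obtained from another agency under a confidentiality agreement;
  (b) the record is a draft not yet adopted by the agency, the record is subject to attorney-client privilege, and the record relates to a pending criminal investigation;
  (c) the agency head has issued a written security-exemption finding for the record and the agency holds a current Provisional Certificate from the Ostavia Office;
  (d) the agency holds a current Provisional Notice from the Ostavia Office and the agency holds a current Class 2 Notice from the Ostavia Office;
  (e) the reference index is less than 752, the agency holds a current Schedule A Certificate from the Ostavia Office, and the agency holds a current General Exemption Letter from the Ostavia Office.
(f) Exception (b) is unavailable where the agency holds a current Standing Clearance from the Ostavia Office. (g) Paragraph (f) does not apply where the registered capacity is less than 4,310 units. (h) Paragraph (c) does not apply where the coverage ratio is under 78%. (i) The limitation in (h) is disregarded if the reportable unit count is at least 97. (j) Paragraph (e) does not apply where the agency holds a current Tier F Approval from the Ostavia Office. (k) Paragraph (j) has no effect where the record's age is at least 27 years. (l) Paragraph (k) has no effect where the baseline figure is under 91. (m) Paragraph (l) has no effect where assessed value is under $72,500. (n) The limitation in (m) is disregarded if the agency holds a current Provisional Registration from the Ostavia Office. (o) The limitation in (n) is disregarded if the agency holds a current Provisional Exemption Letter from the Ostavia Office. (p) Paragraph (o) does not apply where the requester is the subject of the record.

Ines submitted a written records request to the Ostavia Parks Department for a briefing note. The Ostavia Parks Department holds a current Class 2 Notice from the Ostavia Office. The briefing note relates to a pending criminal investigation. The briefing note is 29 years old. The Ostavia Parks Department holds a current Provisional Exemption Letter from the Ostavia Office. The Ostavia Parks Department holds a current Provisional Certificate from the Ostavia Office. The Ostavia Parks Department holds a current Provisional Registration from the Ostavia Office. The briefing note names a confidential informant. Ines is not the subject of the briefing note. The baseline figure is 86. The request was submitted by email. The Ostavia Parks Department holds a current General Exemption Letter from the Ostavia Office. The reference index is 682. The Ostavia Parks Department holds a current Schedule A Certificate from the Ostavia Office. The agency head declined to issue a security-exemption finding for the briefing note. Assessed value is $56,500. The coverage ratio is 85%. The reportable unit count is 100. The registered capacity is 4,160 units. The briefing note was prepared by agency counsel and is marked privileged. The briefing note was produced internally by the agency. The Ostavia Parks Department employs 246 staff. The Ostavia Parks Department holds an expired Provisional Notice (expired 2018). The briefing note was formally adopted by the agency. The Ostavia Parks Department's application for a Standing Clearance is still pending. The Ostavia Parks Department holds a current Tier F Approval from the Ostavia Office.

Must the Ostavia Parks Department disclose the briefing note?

Exception (a) requires that the record was obtained from another agency under a confidentiality agreement; but the briefing note was produced internally, so (a) is unavailable.
Exception (b) fails — the briefing note has been formally adopted.
Exception (c) does not apply: the agency head declined to issue a security-exemption finding.
Exception (d) requires that the agency holds a current Provisional Notice from the Ostavia Office; but no current Provisional Notice is held, so (d) is unavailable.
Exception (e) is satisfied on its face — the reference index is 682, less than the 752 limit; a current Schedule A Certificate is held; a current General Exemption Letter is held. Applying paragraphs (j)–(p): (j) operates (a current Tier F Approval is held), but is displaced by (k): (k) is engaged — the record's age is 29 years, meeting the 27 years threshold. (l) would limit (k) — the baseline figure is 86, under the 91 limit — but (m) sets (l) aside: (m) operates against (l): assessed value is $56,500, under the $72,500 limit. (n) would limit (m) — a current Provisional Registration is held — but (o) sets (n) aside: (o) is triggered — a current Provisional Exemption Letter is held. (p) is not triggered (Ines is not the subject of the briefing note), so (o) stands. (e) remains available.

No — exception (e) applies; the Ostavia Parks Department is not required to disclose the briefing note.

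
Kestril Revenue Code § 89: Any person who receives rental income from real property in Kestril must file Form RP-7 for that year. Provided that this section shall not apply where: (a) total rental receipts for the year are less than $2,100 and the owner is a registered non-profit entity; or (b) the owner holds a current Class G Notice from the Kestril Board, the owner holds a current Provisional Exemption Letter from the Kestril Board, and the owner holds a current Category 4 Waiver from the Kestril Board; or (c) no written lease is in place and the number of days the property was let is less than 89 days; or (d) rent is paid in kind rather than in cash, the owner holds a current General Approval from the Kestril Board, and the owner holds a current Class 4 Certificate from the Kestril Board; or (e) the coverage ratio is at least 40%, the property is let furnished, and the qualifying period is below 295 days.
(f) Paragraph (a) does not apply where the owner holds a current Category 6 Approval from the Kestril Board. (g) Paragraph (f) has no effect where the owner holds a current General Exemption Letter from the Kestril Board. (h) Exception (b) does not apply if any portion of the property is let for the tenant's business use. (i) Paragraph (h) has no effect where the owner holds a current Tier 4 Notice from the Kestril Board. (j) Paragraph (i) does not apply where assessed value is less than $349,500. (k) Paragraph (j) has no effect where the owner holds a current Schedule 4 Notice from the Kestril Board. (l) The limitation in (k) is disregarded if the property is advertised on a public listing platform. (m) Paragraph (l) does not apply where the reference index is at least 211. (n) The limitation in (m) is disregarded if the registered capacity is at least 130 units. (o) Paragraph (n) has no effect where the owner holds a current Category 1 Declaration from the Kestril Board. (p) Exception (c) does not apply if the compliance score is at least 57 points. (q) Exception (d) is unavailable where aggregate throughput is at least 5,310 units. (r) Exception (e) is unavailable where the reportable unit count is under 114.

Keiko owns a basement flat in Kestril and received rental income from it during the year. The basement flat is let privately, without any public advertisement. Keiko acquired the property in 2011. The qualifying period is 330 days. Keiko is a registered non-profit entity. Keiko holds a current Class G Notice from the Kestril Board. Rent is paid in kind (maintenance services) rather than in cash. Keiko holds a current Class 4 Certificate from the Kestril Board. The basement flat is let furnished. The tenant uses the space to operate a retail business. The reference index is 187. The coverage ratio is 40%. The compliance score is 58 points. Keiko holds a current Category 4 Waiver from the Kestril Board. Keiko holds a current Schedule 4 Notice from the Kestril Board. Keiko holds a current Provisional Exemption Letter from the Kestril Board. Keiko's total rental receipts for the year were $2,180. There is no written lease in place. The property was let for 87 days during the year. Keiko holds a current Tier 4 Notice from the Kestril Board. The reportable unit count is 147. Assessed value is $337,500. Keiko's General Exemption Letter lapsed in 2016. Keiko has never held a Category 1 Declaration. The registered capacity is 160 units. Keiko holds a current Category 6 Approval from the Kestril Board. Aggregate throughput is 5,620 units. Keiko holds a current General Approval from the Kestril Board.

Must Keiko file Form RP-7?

No — exception (b) applies; Keiko is not required to file Form RP-7.

Exception (a) does not apply: total rental receipts for the year are $2,180, not less than $2,100.
Exception (b): a current Class G Notice is held; a current Provisional Exemption Letter is held; a current Category 4 Waiver is held — every condition holds. Considering the limiting provisions: (h) would limit (b) — the space is let for business use — but (i) sets (h) aside: (i) is triggered — a current Tier 4 Notice is held. (j) is triggered (assessed value is $337,500, less than the $349,500 limit), but is set aside by (k): (k) is engaged — a current Schedule 4 Notice is held. (l) is inapplicable (the property is let privately without advertisement), so (k) stands. Exception (b) stands.
Exception (c)'s conditions are all satisfied: there is no written lease; the number of days the property was let is 87 days, less than the 89 days limit. But: (p) operates — the compliance score is 58 points, meeting the 57 points threshold. Exception (c) does not apply.
All of (d)'s requirements are met (rent is paid in kind; a current General Approval is held; a current Class 4 Certificate is held). Turning to paragraph (q): (q) applies — aggregate throughput is 5,620 units, meeting the 5,310 units threshold. So (d) is unavailable.
Exception (e) does not apply: the qualifying period is 330 days, not below 295 days.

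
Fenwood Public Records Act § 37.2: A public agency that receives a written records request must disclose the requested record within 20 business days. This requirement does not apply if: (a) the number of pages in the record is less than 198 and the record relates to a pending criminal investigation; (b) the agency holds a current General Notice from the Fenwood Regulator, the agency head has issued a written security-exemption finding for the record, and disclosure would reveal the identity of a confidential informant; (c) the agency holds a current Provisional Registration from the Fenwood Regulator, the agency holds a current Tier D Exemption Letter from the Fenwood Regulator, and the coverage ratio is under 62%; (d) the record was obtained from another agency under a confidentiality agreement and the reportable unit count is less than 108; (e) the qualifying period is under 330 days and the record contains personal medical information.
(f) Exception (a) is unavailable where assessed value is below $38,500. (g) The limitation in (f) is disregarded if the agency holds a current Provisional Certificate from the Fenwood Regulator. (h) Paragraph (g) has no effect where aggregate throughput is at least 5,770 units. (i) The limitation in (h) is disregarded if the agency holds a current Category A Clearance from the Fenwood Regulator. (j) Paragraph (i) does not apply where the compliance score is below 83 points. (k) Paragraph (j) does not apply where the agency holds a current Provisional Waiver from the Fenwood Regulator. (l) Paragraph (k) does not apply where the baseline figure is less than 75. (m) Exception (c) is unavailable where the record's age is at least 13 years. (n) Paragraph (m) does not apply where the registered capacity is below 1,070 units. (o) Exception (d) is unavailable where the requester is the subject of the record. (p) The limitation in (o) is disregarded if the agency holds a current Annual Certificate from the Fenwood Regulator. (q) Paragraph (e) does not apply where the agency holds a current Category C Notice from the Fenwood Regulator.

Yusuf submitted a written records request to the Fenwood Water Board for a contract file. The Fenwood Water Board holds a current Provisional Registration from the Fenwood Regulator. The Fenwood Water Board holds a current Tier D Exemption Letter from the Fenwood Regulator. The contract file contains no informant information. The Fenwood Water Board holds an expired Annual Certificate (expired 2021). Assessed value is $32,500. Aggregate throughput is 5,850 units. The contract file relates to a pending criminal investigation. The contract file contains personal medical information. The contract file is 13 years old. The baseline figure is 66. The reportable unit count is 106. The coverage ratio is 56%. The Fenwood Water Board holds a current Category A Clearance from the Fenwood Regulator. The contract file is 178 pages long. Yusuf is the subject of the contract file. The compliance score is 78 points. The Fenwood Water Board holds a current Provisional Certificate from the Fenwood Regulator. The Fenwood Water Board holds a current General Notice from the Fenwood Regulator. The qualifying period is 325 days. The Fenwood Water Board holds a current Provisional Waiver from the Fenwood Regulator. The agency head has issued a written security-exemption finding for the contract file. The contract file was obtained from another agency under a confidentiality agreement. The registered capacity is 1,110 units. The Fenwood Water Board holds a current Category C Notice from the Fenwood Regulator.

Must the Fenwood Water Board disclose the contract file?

Exception (a)'s conditions are all satisfied: the number of pages in the record is 178, less than the 198 limit; the contract file relates to a pending investigation. Turning to paragraphs (f)–(l): (f) is engaged — assessed value is $32,500, below the $38,500 limit. (g) is triggered (a current Provisional Certificate is held), but is set aside by (h): (h) operates against (g): aggregate throughput is 5,850 units, meeting the 5,770 units threshold. (i) operates (a current Category A Clearance is held), but is itself disapplied by (j): (j) is engaged — the compliance score is 78 points, below the 83 points limit. (k) is engaged (a current Provisional Waiver is held), but is overridden by (l): (l) is engaged — the baseline figure is 66, less than the 75 limit. Exception (a) does not apply.
Exception (b) does not apply: the contract file contains no informant information.
Exception (c) is satisfied on its face — a current Provisional Registration is held; a current Tier D Exemption Letter is held; the coverage ratio is 56%, under the 62% limit. But applying paragraphs (m)–(n): (m) is triggered — the record's age is 13 years, meeting the 13 years threshold. (n) does not operate here (the registered capacity is 1,110 units, not below 1,070 units), so (m) stands. Exception (c) does not apply.
Exception (d) is satisfied on its face — the contract file was obtained under a confidentiality agreement; the reportable unit count is 106, less than the 108 limit. But: (o) applies — Yusuf is the subject of the contract file. (p) is inapplicable (there is no Annual Certificate in force), so (o) stands. (d) is therefore removed.
All of (e)'s requirements are met (the qualifying period is 325 days, under the 330 days limit; the contract file contains personal medical information). However, paragraph (q) must be considered: (q) operates against (e): a current Category C Notice is held. So (e) is unavailable.
No exception is made out. the Fenwood Water Board falls within the general rule.

Yes — the Fenwood Water Board must disclose the contract file.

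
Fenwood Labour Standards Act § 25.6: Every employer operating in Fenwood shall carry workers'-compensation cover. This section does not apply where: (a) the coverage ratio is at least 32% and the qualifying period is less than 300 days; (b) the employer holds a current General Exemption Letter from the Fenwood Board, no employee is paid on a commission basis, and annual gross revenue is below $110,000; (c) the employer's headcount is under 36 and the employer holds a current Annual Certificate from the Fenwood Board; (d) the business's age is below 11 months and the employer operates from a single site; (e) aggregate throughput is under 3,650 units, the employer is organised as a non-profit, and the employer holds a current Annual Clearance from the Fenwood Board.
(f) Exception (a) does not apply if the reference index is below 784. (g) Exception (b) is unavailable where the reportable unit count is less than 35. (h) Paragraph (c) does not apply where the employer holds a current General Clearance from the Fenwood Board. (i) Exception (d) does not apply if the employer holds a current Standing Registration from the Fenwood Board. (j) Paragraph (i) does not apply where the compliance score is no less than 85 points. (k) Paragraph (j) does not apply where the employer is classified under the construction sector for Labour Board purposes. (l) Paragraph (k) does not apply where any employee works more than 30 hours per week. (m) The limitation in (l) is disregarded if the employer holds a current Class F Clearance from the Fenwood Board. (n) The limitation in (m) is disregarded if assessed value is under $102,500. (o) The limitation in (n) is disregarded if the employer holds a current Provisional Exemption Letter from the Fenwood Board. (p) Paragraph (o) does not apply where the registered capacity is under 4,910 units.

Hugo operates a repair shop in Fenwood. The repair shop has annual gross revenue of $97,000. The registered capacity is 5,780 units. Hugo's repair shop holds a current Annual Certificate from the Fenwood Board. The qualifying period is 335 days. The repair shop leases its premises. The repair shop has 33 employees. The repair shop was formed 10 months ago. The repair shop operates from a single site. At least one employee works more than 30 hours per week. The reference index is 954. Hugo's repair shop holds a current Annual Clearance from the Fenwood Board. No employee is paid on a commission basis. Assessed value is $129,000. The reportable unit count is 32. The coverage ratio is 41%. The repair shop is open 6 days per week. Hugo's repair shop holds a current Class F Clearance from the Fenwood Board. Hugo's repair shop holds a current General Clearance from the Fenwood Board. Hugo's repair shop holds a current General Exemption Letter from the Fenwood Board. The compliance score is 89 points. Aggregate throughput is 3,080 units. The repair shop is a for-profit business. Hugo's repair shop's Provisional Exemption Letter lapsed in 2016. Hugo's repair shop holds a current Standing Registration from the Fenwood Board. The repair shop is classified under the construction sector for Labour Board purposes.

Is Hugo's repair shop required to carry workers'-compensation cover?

Exception (a) does not apply: the qualifying period is 335 days, not less than 300 days.
All of (b)'s requirements are met (a current General Exemption Letter is held; no employee is paid on commission; annual gross revenue is $97,000, below the $110,000 limit). Turning to paragraph (g): (g) applies — the reportable unit count is 32, less than the 35 limit. So (b) is unavailable.
All of (c)'s requirements are met (the employer's headcount is 33, under the 36 limit; a current Annual Certificate is held). However, paragraph (h) must be considered: (h) applies — a current General Clearance is held. So (c) is unavailable.
Exception (d) is satisfied on its face — the business's age is 10 months, below the 11 months limit; the employer operates from a single site. Turning to paragraphs (i)–(p): (i) is triggered — a current Standing Registration is held. (j) applies (the compliance score is 89 points, meeting the 85 points threshold), but is displaced by (k): (k) operates against (j): the repair shop is classified under the construction sector. (l) is triggered (at least one employee exceeds 30 hours/week), but yields to (m): (m) operates against (l): a current Class F Clearance is held. (n) does not operate here (assessed value is $129,000, not under $102,500), so (m) stands. (d) is therefore removed.
Exception (e) fails — the employer is for-profit.
No exception applies. The general rule governs.

Yes — Hugo's repair shop must carry workers'-compensation cover.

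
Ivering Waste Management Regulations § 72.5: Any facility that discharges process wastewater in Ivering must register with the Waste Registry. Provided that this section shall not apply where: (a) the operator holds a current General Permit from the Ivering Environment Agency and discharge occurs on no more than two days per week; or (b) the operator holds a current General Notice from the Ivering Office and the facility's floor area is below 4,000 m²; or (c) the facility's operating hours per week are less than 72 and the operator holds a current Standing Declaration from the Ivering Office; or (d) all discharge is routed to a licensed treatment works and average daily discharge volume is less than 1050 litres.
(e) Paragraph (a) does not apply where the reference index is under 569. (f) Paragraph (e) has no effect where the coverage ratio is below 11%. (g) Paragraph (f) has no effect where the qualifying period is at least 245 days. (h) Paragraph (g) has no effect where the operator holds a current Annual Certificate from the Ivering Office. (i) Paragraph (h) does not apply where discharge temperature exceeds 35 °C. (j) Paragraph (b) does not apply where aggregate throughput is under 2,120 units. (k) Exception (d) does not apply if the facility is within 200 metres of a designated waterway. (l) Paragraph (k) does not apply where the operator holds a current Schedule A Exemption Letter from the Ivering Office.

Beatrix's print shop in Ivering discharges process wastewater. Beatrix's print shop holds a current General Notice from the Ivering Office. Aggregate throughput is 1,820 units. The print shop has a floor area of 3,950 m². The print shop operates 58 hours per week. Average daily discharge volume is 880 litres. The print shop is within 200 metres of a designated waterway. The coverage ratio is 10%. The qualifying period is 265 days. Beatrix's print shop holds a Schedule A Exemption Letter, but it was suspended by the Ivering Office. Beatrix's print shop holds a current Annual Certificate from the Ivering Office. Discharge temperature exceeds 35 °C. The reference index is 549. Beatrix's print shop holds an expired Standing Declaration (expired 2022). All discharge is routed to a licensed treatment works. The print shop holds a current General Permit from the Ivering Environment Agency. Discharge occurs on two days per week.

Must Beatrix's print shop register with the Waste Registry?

Yes — Beatrix's print shop must register with the Waste Registry.

Exception (a) is satisfied on its face — a current General Permit is held; discharge occurs on no more than two days per week. But: (e) is engaged — the reference index is 549, under the 569 limit. (f) would limit (e) — the coverage ratio is 10%, below the 11% limit — but (g) sets (f) aside: (g) operates against (f): the qualifying period is 265 days, meeting the 245 days threshold. (h) operates (a current Annual Certificate is held), but is set aside by (i): (i) applies — discharge temperature exceeds 35 °C. (a) is therefore removed.
Exception (b)'s conditions are all satisfied: a current General Notice is held; the facility's floor area is 3,950 m², below the 4,000 m² limit. However, paragraph (j) must be considered: (j) operates against (b): aggregate throughput is 1,820 units, under the 2,120 units limit. (b) is therefore removed.
Exception (c) does not apply: no current Standing Declaration is held.
All of (d)'s requirements are met (discharge is routed to a licensed treatment works; average daily discharge volume is 880 litres, less than the 1050 litres limit). But: (k) operates against (d): the print shop is within 200 m of a designated waterway. (l) is inapplicable (no current Schedule A Exemption Letter is held), so (k) stands. Exception (d) does not apply.
Every exception is unavailable, so the rule governs.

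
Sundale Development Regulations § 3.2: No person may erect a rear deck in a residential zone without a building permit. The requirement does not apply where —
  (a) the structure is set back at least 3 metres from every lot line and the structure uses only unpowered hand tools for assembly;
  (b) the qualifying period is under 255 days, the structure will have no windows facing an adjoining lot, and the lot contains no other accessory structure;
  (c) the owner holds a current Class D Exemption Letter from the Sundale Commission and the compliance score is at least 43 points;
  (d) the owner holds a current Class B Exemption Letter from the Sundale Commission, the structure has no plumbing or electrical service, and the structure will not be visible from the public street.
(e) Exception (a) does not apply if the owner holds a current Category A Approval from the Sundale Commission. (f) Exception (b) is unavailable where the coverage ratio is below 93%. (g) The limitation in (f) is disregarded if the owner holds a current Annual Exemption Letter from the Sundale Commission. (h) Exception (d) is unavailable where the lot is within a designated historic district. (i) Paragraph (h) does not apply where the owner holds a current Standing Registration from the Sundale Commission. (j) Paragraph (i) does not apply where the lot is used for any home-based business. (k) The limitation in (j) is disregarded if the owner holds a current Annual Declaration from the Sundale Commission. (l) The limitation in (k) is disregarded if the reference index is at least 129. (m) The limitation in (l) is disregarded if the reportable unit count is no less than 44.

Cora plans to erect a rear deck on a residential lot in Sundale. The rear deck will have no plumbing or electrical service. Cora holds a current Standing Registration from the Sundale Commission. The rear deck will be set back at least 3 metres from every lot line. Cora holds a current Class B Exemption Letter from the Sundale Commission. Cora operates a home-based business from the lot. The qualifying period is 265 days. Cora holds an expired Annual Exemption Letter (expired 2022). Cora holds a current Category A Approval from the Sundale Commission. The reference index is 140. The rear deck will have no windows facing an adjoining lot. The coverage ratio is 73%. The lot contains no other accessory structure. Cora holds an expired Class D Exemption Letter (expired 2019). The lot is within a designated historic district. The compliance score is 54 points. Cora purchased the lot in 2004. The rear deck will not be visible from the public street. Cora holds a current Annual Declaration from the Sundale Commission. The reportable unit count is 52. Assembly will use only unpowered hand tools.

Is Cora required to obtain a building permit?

No — exception (d) applies; Cora does not need a building permit.

Exception (a) is satisfied on its face — the setback is at least 3 m on every side; assembly uses only hand tools. Turning to paragraph (e): (e) operates — a current Category A Approval is held. So (a) is unavailable.
Exception (b) requires that the qualifying period is under 255 days; but the qualifying period is 265 days, not under 255 days, so (b) is unavailable.
Exception (c) does not apply: there is no Class D Exemption Letter in force.
Exception (d)'s conditions are all satisfied: a current Class B Exemption Letter is held; there is no plumbing or electrical service; the structure will not be visible from the street. As to paragraphs (h)–(m): (h) is engaged (the lot is in a historic district), but is set aside by (i): (i) is triggered — a current Standing Registration is held. (j) would limit (i) — a home-based business operates on the lot — but (k) sets (j) aside: (k) operates against (j): a current Annual Declaration is held. (l) would limit (k) — the reference index is 140, meeting the 129 threshold — but (m) sets (l) aside: (m) operates against (l): the reportable unit count is 52, meeting the 44 threshold. (d) remains available.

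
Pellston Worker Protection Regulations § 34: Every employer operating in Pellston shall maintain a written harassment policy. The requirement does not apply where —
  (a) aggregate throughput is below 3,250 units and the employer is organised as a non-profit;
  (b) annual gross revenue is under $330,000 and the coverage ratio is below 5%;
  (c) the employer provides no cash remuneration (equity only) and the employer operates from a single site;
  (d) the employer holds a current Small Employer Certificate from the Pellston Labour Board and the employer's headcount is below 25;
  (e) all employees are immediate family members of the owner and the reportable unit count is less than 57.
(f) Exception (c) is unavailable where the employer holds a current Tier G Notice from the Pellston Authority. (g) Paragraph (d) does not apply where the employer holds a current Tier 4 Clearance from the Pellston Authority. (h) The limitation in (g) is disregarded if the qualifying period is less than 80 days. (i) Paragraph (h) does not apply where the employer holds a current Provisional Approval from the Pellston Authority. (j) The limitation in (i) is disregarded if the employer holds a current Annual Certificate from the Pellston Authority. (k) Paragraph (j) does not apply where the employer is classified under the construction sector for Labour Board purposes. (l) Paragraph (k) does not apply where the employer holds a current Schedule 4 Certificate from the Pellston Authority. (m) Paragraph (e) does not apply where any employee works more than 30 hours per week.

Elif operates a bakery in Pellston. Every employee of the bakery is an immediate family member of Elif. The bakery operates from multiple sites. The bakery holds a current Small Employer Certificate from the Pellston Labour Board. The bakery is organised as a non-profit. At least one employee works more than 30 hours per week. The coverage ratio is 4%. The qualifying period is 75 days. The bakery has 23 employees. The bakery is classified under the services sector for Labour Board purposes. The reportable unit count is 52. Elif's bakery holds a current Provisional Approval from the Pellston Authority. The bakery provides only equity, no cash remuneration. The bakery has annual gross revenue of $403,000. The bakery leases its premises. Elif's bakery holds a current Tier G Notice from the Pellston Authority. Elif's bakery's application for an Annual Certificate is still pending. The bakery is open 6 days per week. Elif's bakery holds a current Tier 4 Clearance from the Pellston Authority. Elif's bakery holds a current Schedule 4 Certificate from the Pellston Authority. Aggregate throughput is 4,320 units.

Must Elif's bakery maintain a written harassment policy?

Exception (a) requires that aggregate throughput is below 3,250 units; but aggregate throughput is 4,320 units, not below 3,250 units, so (a) is unavailable.
Exception (b) fails — annual gross revenue is $403,000, not under $330,000.
Exception (c) does not apply: the employer operates from multiple sites.
Exception (d): a current Small Employer Certificate is held; the employer's headcount is 23, below the 25 limit — every condition holds. However, paragraphs (g)–(l) must be considered: (g) operates against (d): a current Tier 4 Clearance is held. (h) operates (the qualifying period is 75 days, less than the 80 days limit), but is itself disapplied by (i): (i) is engaged — a current Provisional Approval is held. (j) does not operate here (there is no Annual Certificate in force), so (i) stands. Exception (d) does not apply.
All of (e)'s requirements are met (every employee is an immediate family member; the reportable unit count is 52, less than the 57 limit). But: (m) is triggered — at least one employee exceeds 30 hours/week. Exception (e) does not apply.
No exception is made out. Elif's bakery falls within the general rule.

Yes — Elif's bakery must maintain a written harassment policy.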